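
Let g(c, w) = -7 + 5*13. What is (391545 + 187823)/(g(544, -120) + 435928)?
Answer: 289684/217993 ≈ 1.3289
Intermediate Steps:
g(c, w) = 58 (g(c, w) = -7 + 65 = 58)
(391545 + 187823)/(g(544, -120) + 435928) = (391545 + 187823)/(58 + 435928) = 579368/435986 = 579368*(1/435986) = 289684/217993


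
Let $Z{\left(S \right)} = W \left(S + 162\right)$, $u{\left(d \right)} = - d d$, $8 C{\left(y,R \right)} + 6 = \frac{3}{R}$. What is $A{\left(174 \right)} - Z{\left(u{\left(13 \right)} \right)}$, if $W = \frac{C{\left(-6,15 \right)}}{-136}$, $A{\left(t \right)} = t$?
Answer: $\frac{946763}{5440} \approx 174.04$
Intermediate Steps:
$C{\left(y,R \right)} = - \frac{3}{4} + \frac{3}{8 R}$ ($C{\left(y,R \right)} = - \frac{3}{4} + \frac{3 \frac{1}{R}}{8} = - \frac{3}{4} + \frac{3}{8 R}$)
$W = \frac{29}{5440}$ ($W = \frac{\frac{3}{8} \cdot \frac{1}{15} \left(1 - 30\right)}{-136} = \frac{3}{8} \cdot \frac{1}{15} \left(1 - 30\right) \left(- \frac{1}{136}\right) = \frac{3}{8} \cdot \frac{1}{15} \left(-29\right) \left(- \frac{1}{136}\right) = \left(- \frac{29}{40}\right) \left(- \frac{1}{136}\right) = \frac{29}{5440} \approx 0.0053309$)
$u{\left(d \right)} = - d^{2}$
$Z{\left(S \right)} = \frac{2349}{2720} + \frac{29 S}{5440}$ ($Z{\left(S \right)} = \frac{29 \left(S + 162\right)}{5440} = \frac{29 \left(162 + S\right)}{5440} = \frac{2349}{2720} + \frac{29 S}{5440}$)
$A{\left(174 \right)} - Z{\left(u{\left(13 \right)} \right)} = 174 - \left(\frac{2349}{2720} + \frac{29 \left(- 13^{2}\right)}{5440}\right) = 174 - \left(\frac{2349}{2720} + \frac{29 \left(\left(-1\right) 169\right)}{5440}\right) = 174 - \left(\frac{2349}{2720} + \frac{29}{5440} \left(-169\right)\right) = 174 - \left(\frac{2349}{2720} - \frac{4901}{5440}\right) = 174 - - \frac{203}{5440} = 174 + \frac{203}{5440} = \frac{946763}{5440}$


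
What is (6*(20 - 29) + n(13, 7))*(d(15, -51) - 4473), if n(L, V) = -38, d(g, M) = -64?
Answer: 417404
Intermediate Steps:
(6*(20 - 29) + n(13, 7))*(d(15, -51) - 4473) = (6*(20 - 29) - 38)*(-64 - 4473) = (6*(-9) - 38)*(-4537) = (-54 - 38)*(-4537) = -92*(-4537) = 417404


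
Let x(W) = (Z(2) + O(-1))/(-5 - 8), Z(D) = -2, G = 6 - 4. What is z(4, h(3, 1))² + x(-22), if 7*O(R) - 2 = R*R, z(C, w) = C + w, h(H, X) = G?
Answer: 3287/91 ≈ 36.121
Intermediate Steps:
G = 2
h(H, X) = 2
O(R) = 2/7 + R²/7 (O(R) = 2/7 + (R*R)/7 = 2/7 + R²/7)
x(W) = 11/91 (x(W) = (-2 + (2/7 + (⅐)*(-1)²))/(-5 - 8) = (-2 + (2/7 + (⅐)*1))/(-13) = (-2 + (2/7 + ⅐))*(-1/13) = (-2 + 3/7)*(-1/13) = -11/7*(-1/13) = 11/91)
z(4, h(3, 1))² + x(-22) = (4 + 2)² + 11/91 = 6² + 11/91 = 36 + 11/91 = 3287/91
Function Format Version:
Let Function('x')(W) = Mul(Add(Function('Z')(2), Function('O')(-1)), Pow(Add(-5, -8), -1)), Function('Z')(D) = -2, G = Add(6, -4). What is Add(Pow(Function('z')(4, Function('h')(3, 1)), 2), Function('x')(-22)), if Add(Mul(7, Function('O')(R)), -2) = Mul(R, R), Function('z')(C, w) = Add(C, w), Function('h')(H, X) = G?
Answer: Rational(3287, 91) ≈ 36.121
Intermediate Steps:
G = 2
Function('h')(H, X) = 2
Function('O')(R) = Add(Rational(2, 7), Mul(Rational(1, 7), Pow(R, 2))) (Function('O')(R) = Add(Rational(2, 7), Mul(Rational(1, 7), Mul(R, R))) = Add(Rational(2, 7), Mul(Rational(1, 7), Pow(R, 2))))
Function('x')(W) = Rational(11, 91) (Function('x')(W) = Mul(Add(-2, Add(Rational(2, 7), Mul(Rational(1, 7), Pow(-1, 2)))), Pow(Add(-5, -8), -1)) = Mul(Add(-2, Add(Rational(2, 7), Mul(Rational(1, 7), 1))), Pow(-13, -1)) = Mul(Add(-2, Add(Rational(2, 7), Rational(1, 7))), Rational(-1, 13)) = Mul(Add(-2, Rational(3, 7)), Rational(-1, 13)) = Mul(Rational(-11, 7), Rational(-1, 13)) = Rational(11, 91))
Add(Pow(Function('z')(4, Function('h')(3, 1)), 2), Function('x')(-22)) = Add(Pow(Add(4, 2), 2), Rational(11, 91)) = Add(Pow(6, 2), Rational(11, 91)) = Add(36, Rational(11, 91)) = Rational(3287, 91)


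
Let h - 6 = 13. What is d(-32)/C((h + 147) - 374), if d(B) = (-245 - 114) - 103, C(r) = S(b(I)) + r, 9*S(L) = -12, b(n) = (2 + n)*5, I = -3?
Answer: 693/314 ≈ 2.2070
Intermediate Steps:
h = 19 (h = 6 + 13 = 19)
b(n) = 10 + 5*n
S(L) = -4/3 (S(L) = (⅑)*(-12) = -4/3)
C(r) = -4/3 + r
d(B) = -462 (d(B) = -359 - 103 = -462)
d(-32)/C((h + 147) - 374) = -462/(-4/3 + ((19 + 147) - 374)) = -462/(-4/3 + (166 - 374)) = -462/(-4/3 - 208) = -462/(-628/3) = -462*(-3/628) = 693/314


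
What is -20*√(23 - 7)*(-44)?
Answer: 3520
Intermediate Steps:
-20*√(23 - 7)*(-44) = -20*√16*(-44) = -20*4*(-44) = -80*(-44) = 3520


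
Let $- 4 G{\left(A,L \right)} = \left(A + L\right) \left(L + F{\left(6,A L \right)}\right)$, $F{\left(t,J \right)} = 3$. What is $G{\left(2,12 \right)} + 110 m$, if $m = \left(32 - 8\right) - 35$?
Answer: $- \frac{2525}{2} \approx -1262.5$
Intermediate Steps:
$G{\left(A,L \right)} = - \frac{\left(3 + L\right) \left(A + L\right)}{4}$ ($G{\left(A,L \right)} = - \frac{\left(A + L\right) \left(L + 3\right)}{4} = - \frac{\left(A + L\right) \left(3 + L\right)}{4} = - \frac{\left(3 + L\right) \left(A + L\right)}{4}$)
$m = -11$ ($m = 24 - 35 = -11$)
$G{\left(2,12 \right)} + 110 m = \left(\left(- \frac{3}{4}\right) 2 - 9 - \frac{12^{2}}{4} - \frac{1}{2} \cdot 12\right) + 110 \left(-11\right) = \left(- \frac{3}{2} - 9 - 36 - 6\right) - 1210 = - \frac{105}{2} - 1210 = - \frac{2525}{2}$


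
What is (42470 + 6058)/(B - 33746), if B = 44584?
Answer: 24264/5419 ≈ 4.4776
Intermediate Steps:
(42470 + 6058)/(B - 33746) = (42470 + 6058)/(44584 - 33746) = 48528/10838 = 48528*(1/10838) = 24264/5419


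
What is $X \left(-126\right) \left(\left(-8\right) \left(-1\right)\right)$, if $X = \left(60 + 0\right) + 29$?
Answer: $-89712$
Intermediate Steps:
$X = 89$ ($X = 60 + 29 = 89$)
$X \left(-126\right) \left(\left(-8\right) \left(-1\right)\right) = 89 \left(-126\right) \left(\left(-8\right) \left(-1\right)\right) = \left(-11214\right) 8 = -89712$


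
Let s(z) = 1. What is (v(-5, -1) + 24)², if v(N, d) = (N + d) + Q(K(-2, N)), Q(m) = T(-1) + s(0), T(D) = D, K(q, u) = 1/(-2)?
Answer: 324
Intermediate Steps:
K(q, u) = -½
Q(m) = 0 (Q(m) = -1 + 1 = 0)
v(N, d) = N + d (v(N, d) = (N + d) + 0 = N + d)
(v(-5, -1) + 24)² = ((-5 - 1) + 24)² = (-6 + 24)² = 18² = 324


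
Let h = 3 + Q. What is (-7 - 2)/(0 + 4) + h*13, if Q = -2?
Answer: 43/4 ≈ 10.750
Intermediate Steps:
h = 1 (h = 3 - 2 = 1)
(-7 - 2)/(0 + 4) + h*13 = (-7 - 2)/(0 + 4) + 1*13 = -9/4 + 13 = 43/4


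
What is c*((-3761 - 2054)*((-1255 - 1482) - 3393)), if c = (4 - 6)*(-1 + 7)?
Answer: -427751400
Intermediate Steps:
c = -12 (c = -2*6 = -12)
c*((-3761 - 2054)*((-1255 - 1482) - 3393)) = -12*(-3761 - 2054)*((-1255 - 1482) - 3393) = -(-69780)*(-2737 - 3393) = -(-69780)*(-6130) = -12*35645950 = -427751400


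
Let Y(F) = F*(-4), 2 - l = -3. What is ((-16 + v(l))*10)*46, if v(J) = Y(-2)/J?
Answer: -6624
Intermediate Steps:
l = 5 (l = 2 - 1*(-3) = 2 + 3 = 5)
Y(F) = -4*F
v(J) = 8/J (v(J) = (-4*(-2))/J = 8/J)
((-16 + v(l))*10)*46 = ((-16 + 8/5)*10)*46 = -72/5*10*46 = -144*46 = -6624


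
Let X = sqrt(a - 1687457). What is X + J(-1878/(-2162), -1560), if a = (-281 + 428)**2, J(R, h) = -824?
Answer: -824 + 2*I*sqrt(416462) ≈ -824.0 + 1290.7*I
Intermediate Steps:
a = 21609 (a = 147**2 = 21609)
X = 2*I*sqrt(416462) (X = sqrt(21609 - 1687457) = sqrt(-1665848) = 2*I*sqrt(416462) ≈ 1290.7*I)
X + J(-1878/(-2162), -1560) = 2*I*sqrt(416462) - 824 = -824 + 2*I*sqrt(416462)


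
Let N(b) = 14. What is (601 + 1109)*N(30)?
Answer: 23940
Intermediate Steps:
(601 + 1109)*N(30) = (601 + 1109)*14 = 1710*14 = 23940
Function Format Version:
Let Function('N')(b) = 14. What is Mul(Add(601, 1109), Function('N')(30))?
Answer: 23940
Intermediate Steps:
Mul(Add(601, 1109), Function('N')(30)) = Mul(Add(601, 1109), 14) = Mul(1710, 14) = 23940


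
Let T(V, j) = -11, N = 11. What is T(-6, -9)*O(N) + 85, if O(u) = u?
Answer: -36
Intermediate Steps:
T(-6, -9)*O(N) + 85 = -11*11 + 85 = -121 + 85 = -36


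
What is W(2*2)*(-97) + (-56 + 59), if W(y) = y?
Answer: -385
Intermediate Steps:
W(2*2)*(-97) + (-56 + 59) = (2*2)*(-97) + (-56 + 59) = 4*(-97) + 3 = -388 + 3 = -385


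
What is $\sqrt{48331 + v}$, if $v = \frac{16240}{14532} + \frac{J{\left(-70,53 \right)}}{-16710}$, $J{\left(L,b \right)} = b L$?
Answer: $\frac{2 \sqrt{112196787797623}}{96361} \approx 219.85$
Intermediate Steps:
$J{\left(L,b \right)} = L b$
$v = \frac{129081}{96361}$ ($v = \frac{16240}{14532} + \frac{\left(-70\right) 53}{-16710} = 16240 \cdot \frac{1}{14532} - - \frac{371}{1671} = \frac{580}{519} + \frac{371}{1671} = \frac{129081}{96361} \approx 1.3396$)
$\sqrt{48331 + v} = \sqrt{48331 + \frac{129081}{96361}} = \sqrt{\frac{4657352572}{96361}} = \frac{2 \sqrt{112196787797623}}{96361}$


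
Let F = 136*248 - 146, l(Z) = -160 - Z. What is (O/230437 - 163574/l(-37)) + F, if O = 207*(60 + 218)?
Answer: 43023496786/1232337 ≈ 34912.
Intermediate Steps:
O = 57546 (O = 207*278 = 57546)
F = 33582 (F = 33728 - 146 = 33582)
(O/230437 - 163574/l(-37)) + F = (57546/230437 - 163574/(-160 - 1*(-37))) + 33582 = (57546*(1/230437) - 163574/(-160 + 37)) + 33582 = (2502/10019 - 163574/(-123)) + 33582 = (2502/10019 - 163574*(-1/123)) + 33582 = (2502/10019 + 163574/123) + 33582 = 1639155652/1232337 + 33582 = 43023496786/1232337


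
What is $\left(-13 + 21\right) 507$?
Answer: $4056$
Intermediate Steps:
$\left(-13 + 21\right) 507 = 8 \cdot 507 = 4056$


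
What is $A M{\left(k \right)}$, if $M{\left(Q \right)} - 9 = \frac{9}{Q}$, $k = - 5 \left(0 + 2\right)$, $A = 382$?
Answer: $\frac{15471}{5} \approx 3094.2$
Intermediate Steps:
$k = -10$ ($k = \left(-5\right) 2 = -10$)
$M{\left(Q \right)} = 9 + \frac{9}{Q}$
$A M{\left(k \right)} = 382 \left(9 + \frac{9}{-10}\right) = 382 \left(9 + 9 \left(- \frac{1}{10}\right)\right) = 382 \left(9 - \frac{9}{10}\right) = 382 \cdot \frac{81}{10} = \frac{15471}{5}$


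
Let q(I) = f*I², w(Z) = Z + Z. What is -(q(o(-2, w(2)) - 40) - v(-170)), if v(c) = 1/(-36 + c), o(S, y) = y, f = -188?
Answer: 50191487/206 ≈ 2.4365e+5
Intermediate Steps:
w(Z) = 2*Z
q(I) = -188*I²
-(q(o(-2, w(2)) - 40) - v(-170)) = -(-188*(2*2 - 40)² - 1/(-36 - 170)) = -(-188*(4 - 40)² - 1/(-206)) = -(-188*(-36)² - 1*(-1/206)) = -(-188*1296 + 1/206) = -(-243648 + 1/206) = -1*(-50191487/206) = 50191487/206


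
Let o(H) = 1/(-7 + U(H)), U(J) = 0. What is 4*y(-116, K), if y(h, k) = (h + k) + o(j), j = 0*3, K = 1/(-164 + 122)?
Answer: -1394/3 ≈ -464.67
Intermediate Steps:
K = -1/42 (K = 1/(-42) = -1/42 ≈ -0.023810)
j = 0
o(H) = -1/7 (o(H) = 1/(-7 + 0) = 1/(-7) = -1/7)
y(h, k) = -1/7 + h + k (y(h, k) = (h + k) - 1/7 = -1/7 + h + k)
4*y(-116, K) = 4*(-1/7 - 116 - 1/42) = 4*(-697/6) = -1394/3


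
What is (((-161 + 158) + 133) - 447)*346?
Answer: -109682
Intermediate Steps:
(((-161 + 158) + 133) - 447)*346 = ((-3 + 133) - 447)*346 = (130 - 447)*346 = -317*346 = -109682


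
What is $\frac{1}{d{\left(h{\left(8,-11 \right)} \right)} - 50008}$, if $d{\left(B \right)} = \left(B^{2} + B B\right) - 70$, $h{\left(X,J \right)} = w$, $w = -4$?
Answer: $- \frac{1}{50046} \approx -1.9982 \cdot 10^{-5}$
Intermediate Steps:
$h{\left(X,J \right)} = -4$
$d{\left(B \right)} = -70 + 2 B^{2}$ ($d{\left(B \right)} = \left(B^{2} + B^{2}\right) - 70 = 2 B^{2} - 70 = -70 + 2 B^{2}$)
$\frac{1}{d{\left(h{\left(8,-11 \right)} \right)} - 50008} = \frac{1}{\left(-70 + 2 \left(-4\right)^{2}\right) - 50008} = \frac{1}{\left(-70 + 2 \cdot 16\right) - 50008} = \frac{1}{\left(-70 + 32\right) - 50008} = \frac{1}{-38 - 50008} = \frac{1}{-50046} = - \frac{1}{50046}$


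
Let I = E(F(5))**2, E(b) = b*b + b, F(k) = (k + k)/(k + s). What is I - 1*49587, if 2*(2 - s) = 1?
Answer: -1415818707/28561 ≈ -49572.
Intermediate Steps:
s = 3/2 (s = 2 - 1/2*1 = 2 - 1/2 = 3/2 ≈ 1.5000)
F(k) = 2*k/(3/2 + k) (F(k) = (k + k)/(k + 3/2) = (2*k)/(3/2 + k) = 2*k/(3/2 + k))
E(b) = b + b**2 (E(b) = b**2 + b = b + b**2)
I = 435600/28561 (I = ((4*5/(3 + 2*5))*(1 + 4*5/(3 + 2*5)))**2 = ((4*5/(3 + 10))*(1 + 4*5/(3 + 10)))**2 = ((4*5/13)*(1 + 4*5/13))**2 = ((4*5*(1/13))*(1 + 4*5*(1/13)))**2 = (20*(1 + 20/13)/13)**2 = ((20/13)*(33/13))**2 = (660/169)**2 = 435600/28561 ≈ 15.252)
I - 1*49587 = 435600/28561 - 1*49587 = 435600/28561 - 49587 = -1415818707/28561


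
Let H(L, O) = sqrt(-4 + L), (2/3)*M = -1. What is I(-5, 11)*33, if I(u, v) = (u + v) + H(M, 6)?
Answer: 198 + 33*I*sqrt(22)/2 ≈ 198.0 + 77.392*I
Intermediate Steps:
M = -3/2 (M = (3/2)*(-1) = -3/2 ≈ -1.5000)
I(u, v) = u + v + I*sqrt(22)/2 (I(u, v) = (u + v) + sqrt(-4 - 3/2) = (u + v) + sqrt(-11/2) = (u + v) + I*sqrt(22)/2 = u + v + I*sqrt(22)/2)
I(-5, 11)*33 = (-5 + 11 + I*sqrt(22)/2)*33 = (6 + I*sqrt(22)/2)*33 = 198 + 33*I*sqrt(22)/2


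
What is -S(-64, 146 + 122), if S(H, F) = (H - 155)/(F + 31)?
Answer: 219/299 ≈ 0.73244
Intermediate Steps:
S(H, F) = (-155 + H)/(31 + F)
-S(-64, 146 + 122) = -(-155 - 64)/(31 + (146 + 122)) = -(-219)/(31 + 268) = -(-219)/299 = -1*(-219/299) = 219/299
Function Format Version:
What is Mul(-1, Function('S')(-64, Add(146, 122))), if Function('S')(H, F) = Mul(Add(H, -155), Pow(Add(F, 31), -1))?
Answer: Rational(219, 299) ≈ 0.73244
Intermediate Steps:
Function('S')(H, F) = Mul(Pow(Add(31, F), -1), Add(-155, H)) (Function('S')(H, F) = Mul(Add(-155, H), Pow(Add(31, F), -1)) = Mul(Pow(Add(31, F), -1), Add(-155, H)))
Mul(-1, Function('S')(-64, Add(146, 122))) = Mul(-1, Mul(Pow(Add(31, Add(146, 122)), -1), Add(-155, -64))) = Mul(-1, Mul(Pow(Add(31, 268), -1), -219)) = Mul(-1, Mul(Pow(299, -1), -219)) = Mul(-1, Mul(Rational(1, 299), -219)) = Mul(-1, Rational(-219, 299)) = Rational(219, 299)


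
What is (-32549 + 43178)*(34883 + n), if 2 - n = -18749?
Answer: 570075786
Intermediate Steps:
n = 18751 (n = 2 - 1*(-18749) = 2 + 18749 = 18751)
(-32549 + 43178)*(34883 + n) = (-32549 + 43178)*(34883 + 18751) = 10629*53634 = 570075786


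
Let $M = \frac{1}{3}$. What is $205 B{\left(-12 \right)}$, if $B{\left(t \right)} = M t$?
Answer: $-820$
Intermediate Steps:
$M = \frac{1}{3} \approx 0.33333$
$B{\left(t \right)} = \frac{t}{3}$
$205 B{\left(-12 \right)} = 205 \cdot \frac{1}{3} \left(-12\right) = 205 \left(-4\right) = -820$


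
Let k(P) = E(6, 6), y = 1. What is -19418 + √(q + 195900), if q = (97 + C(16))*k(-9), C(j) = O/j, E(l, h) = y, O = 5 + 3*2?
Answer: -19418 + √3135963/4 ≈ -18975.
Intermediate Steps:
O = 11 (O = 5 + 6 = 11)
E(l, h) = 1
k(P) = 1
C(j) = 11/j
q = 1563/16 (q = (97 + 11/16)*1 = (1563/16)*1 = 1563/16 ≈ 97.688)
-19418 + √(q + 195900) = -19418 + √(1563/16 + 195900) = -19418 + √(3135963/16) = -19418 + √3135963/4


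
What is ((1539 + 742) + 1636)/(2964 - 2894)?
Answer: 3917/70 ≈ 55.957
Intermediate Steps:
((1539 + 742) + 1636)/(2964 - 2894) = (2281 + 1636)/70 = 3917*(1/70) = 3917/70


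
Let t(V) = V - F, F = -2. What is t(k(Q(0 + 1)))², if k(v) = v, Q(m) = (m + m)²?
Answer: 36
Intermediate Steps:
Q(m) = 4*m² (Q(m) = (2*m)² = 4*m²)
t(V) = 2 + V (t(V) = V - 1*(-2) = V + 2 = 2 + V)
t(k(Q(0 + 1)))² = (2 + 4*(0 + 1)²)² = (2 + 4*1²)² = (2 + 4*1)² = (2 + 4)² = 6² = 36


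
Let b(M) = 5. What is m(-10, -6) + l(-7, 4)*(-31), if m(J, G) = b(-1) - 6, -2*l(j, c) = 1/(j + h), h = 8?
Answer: 29/2 ≈ 14.500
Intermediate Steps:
l(j, c) = -1/(2*(8 + j)) (l(j, c) = -1/(2*(j + 8)) = -1/(2*(8 + j)))
m(J, G) = -1 (m(J, G) = 5 - 6 = -1)
m(-10, -6) + l(-7, 4)*(-31) = -1 - 1/(16 + 2*(-7))*(-31) = -1 - 1/(16 - 14)*(-31) = -1 - 1/2*(-31) = -1 + 31/2 = 29/2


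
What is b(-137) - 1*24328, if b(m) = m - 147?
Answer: -24612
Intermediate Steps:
b(m) = -147 + m
b(-137) - 1*24328 = (-147 - 137) - 1*24328 = -284 - 24328 = -24612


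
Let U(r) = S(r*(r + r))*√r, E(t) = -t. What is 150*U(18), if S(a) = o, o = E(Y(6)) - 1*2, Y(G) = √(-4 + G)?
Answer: -900 - 900*√2 ≈ -2172.8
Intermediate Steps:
o = -2 - √2 (o = -√(-4 + 6) - 1*2 = -√2 - 2 = -2 - √2 ≈ -3.4142)
S(a) = -2 - √2
U(r) = √r*(-2 - √2) (U(r) = (-2 - √2)*√r = √r*(-2 - √2))
150*U(18) = 150*(√18*(-2 - √2)) = 150*((3*√2)*(-2 - √2)) = 150*(3*√2*(-2 - √2)) = 450*√2*(-2 - √2)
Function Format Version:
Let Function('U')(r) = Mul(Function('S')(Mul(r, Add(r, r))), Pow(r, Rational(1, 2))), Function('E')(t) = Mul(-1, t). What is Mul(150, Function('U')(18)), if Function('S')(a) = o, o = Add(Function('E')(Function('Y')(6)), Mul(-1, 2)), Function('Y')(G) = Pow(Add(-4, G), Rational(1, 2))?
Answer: Add(-900, Mul(-900, Pow(2, Rational(1, 2)))) ≈ -2172.8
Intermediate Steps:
o = Add(-2, Mul(-1, Pow(2, Rational(1, 2)))) (o = Add(Mul(-1, Pow(Add(-4, 6), Rational(1, 2))), Mul(-1, 2)) = Add(Mul(-1, Pow(2, Rational(1, 2))), -2) = Add(-2, Mul(-1, Pow(2, Rational(1, 2)))) ≈ -3.4142)
Function('S')(a) = Add(-2, Mul(-1, Pow(2, Rational(1, 2))))
Function('U')(r) = Mul(Pow(r, Rational(1, 2)), Add(-2, Mul(-1, Pow(2, Rational(1, 2))))) (Function('U')(r) = Mul(Add(-2, Mul(-1, Pow(2, Rational(1, 2)))), Pow(r, Rational(1, 2))) = Mul(Pow(r, Rational(1, 2)), Add(-2, Mul(-1, Pow(2, Rational(1, 2))))))
Mul(150, Function('U')(18)) = Mul(150, Mul(Pow(18, Rational(1, 2)), Add(-2, Mul(-1, Pow(2, Rational(1, 2)))))) = Mul(150, Mul(Mul(3, Pow(2, Rational(1, 2))), Add(-2, Mul(-1, Pow(2, Rational(1, 2)))))) = Mul(150, Mul(3, Pow(2, Rational(1, 2)), Add(-2, Mul(-1, Pow(2, Rational(1, 2)))))) = Mul(450, Pow(2, Rational(1, 2)), Add(-2, Mul(-1, Pow(2, Rational(1, 2)))))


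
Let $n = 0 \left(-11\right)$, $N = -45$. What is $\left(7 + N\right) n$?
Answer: $0$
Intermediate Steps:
$n = 0$
$\left(7 + N\right) n = \left(7 - 45\right) 0 = \left(-38\right) 0 = 0$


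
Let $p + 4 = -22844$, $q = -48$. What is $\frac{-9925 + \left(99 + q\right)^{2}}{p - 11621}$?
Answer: $\frac{7324}{34469} \approx 0.21248$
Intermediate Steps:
$p = -22848$ ($p = -4 - 22844 = -22848$)
$\frac{-9925 + \left(99 + q\right)^{2}}{p - 11621} = \frac{-9925 + \left(99 - 48\right)^{2}}{-22848 - 11621} = \frac{-9925 + 51^{2}}{-34469} = \left(-9925 + 2601\right) \left(- \frac{1}{34469}\right) = \left(-7324\right) \left(- \frac{1}{34469}\right) = \frac{7324}{34469}$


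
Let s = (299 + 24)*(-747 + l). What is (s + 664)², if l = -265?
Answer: 106414268944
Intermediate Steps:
s = -326876 (s = (299 + 24)*(-747 - 265) = 323*(-1012) = -326876)
(s + 664)² = (-326876 + 664)² = (-326212)² = 106414268944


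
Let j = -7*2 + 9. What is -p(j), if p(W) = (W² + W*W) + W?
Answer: -45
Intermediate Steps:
j = -5 (j = -14 + 9 = -5)
p(W) = W + 2*W² (p(W) = (W² + W²) + W = 2*W² + W = W + 2*W²)
-p(j) = -(-5)*(1 + 2*(-5)) = -(-5)*(1 - 10) = -(-5)*(-9) = -1*45 = -45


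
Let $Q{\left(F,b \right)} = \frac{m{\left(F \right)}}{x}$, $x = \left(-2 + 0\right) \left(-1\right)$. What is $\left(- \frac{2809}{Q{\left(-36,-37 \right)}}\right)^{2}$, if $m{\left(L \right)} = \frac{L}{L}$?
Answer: $31561924$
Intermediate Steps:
$m{\left(L \right)} = 1$
$x = 2$ ($x = \left(-2\right) \left(-1\right) = 2$)
$Q{\left(F,b \right)} = \frac{1}{2}$ ($Q{\left(F,b \right)} = 1 \cdot \frac{1}{2} = \frac{1}{2}$)
$\left(- \frac{2809}{Q{\left(-36,-37 \right)}}\right)^{2} = \left(- 2809 \frac{1}{\frac{1}{2}}\right)^{2} = \left(\left(-2809\right) 2\right)^{2} = \left(-5618\right)^{2} = 31561924$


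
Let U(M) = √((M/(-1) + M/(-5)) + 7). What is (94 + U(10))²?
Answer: (94 + I*√5)² ≈ 8831.0 + 420.38*I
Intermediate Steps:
U(M) = √(7 - 6*M/5) (U(M) = √((M*(-1) + M*(-⅕)) + 7) = √((-M - M/5) + 7) = √(-6*M/5 + 7) = √(7 - 6*M/5))
(94 + U(10))² = (94 + √(175 - 30*10)/5)² = (94 + √(175 - 300)/5)² = (94 + √(-125)/5)² = (94 + (5*I*√5)/5)² = (94 + I*√5)²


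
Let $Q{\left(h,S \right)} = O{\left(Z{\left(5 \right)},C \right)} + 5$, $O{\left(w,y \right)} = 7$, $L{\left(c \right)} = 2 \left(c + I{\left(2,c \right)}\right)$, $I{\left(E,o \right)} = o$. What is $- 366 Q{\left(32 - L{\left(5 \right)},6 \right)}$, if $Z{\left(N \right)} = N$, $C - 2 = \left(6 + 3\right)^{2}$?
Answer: $-4392$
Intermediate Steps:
$L{\left(c \right)} = 4 c$ ($L{\left(c \right)} = 2 \left(c + c\right) = 2 \cdot 2 c = 4 c$)
$C = 83$ ($C = 2 + \left(6 + 3\right)^{2} = 2 + 9^{2} = 2 + 81 = 83$)
$Q{\left(h,S \right)} = 12$ ($Q{\left(h,S \right)} = 7 + 5 = 12$)
$- 366 Q{\left(32 - L{\left(5 \right)},6 \right)} = \left(-366\right) 12 = -4392$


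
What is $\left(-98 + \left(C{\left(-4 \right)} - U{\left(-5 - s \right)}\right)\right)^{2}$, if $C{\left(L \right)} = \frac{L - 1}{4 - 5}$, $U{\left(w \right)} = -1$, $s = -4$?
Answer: $8464$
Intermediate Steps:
$C{\left(L \right)} = 1 - L$ ($C{\left(L \right)} = \frac{-1 + L}{-1} = \left(-1 + L\right) \left(-1\right) = 1 - L$)
$\left(-98 + \left(C{\left(-4 \right)} - U{\left(-5 - s \right)}\right)\right)^{2} = \left(-98 + \left(\left(1 - -4\right) - -1\right)\right)^{2} = \left(-98 + \left(\left(1 + 4\right) + 1\right)\right)^{2} = \left(-98 + \left(5 + 1\right)\right)^{2} = \left(-98 + 6\right)^{2} = \left(-92\right)^{2} = 8464$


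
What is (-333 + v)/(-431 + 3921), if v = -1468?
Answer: -1801/3490 ≈ -0.51605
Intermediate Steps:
(-333 + v)/(-431 + 3921) = (-333 - 1468)/(-431 + 3921) = -1801/3490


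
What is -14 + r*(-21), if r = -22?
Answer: 448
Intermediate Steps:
-14 + r*(-21) = -14 - 22*(-21) = -14 + 462 = 448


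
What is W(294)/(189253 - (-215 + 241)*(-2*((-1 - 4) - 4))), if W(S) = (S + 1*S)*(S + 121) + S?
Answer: 244314/188785 ≈ 1.2941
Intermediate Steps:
W(S) = S + 2*S*(121 + S) (W(S) = (S + S)*(121 + S) + S = (2*S)*(121 + S) + S = 2*S*(121 + S) + S = S + 2*S*(121 + S))
W(294)/(189253 - (-215 + 241)*(-2*((-1 - 4) - 4))) = (294*(243 + 2*294))/(189253 - (-215 + 241)*(-2*((-1 - 4) - 4))) = (294*(243 + 588))/(189253 - 26*(-2*(-5 - 4))) = (294*831)/(189253 - 26*(-2*(-9))) = 244314/(189253 - 26*18) = 244314/(189253 - 1*468) = 244314/(189253 - 468) = 244314/188785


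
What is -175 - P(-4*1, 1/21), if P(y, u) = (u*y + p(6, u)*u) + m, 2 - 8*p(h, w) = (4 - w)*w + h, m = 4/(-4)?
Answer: -12875353/74088 ≈ -173.78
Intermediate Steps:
m = -1 (m = 4*(-¼) = -1)
p(h, w) = ¼ - h/8 - w*(4 - w)/8 (p(h, w) = ¼ - ((4 - w)*w + h)/8 = ¼ - (w*(4 - w) + h)/8 = ¼ - (h + w*(4 - w))/8 = ¼ + (-h/8 - w*(4 - w)/8) = ¼ - h/8 - w*(4 - w)/8)
P(y, u) = -1 + u*y + u*(-½ - u/2 + u²/8) (P(y, u) = (u*y + (¼ - u/2 - ⅛*6 + u²/8)*u) - 1 = (u*y + (¼ - u/2 - ¾ + u²/8)*u) - 1 = (u*y + (-½ - u/2 + u²/8)*u) - 1 = (u*y + u*(-½ - u/2 + u²/8)) - 1 = -1 + u*y + u*(-½ - u/2 + u²/8))
-175 - P(-4*1, 1/21) = -175 - (-1 + (-4*1)/21 - ⅛*(4 - (1/21)² + 4/21)/21) = -175 - (-1 + (1/21)*(-4) - ⅛*1/21*(4 - (1/21)² + 4*(1/21))) = -175 - (-1 - 4/21 - ⅛*1/21*(4 - 1*1/441 + 4/21)) = -175 - (-1 - 4/21 - ⅛*1/21*(4 - 1/441 + 4/21)) = -175 - (-1 - 4/21 - ⅛*1/21*1847/441) = -175 - (-1 - 4/21 - 1847/74088) = -175 - 1*(-90047/74088) = -175 + 90047/74088 = -12875353/74088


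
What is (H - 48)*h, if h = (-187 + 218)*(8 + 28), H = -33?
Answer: -90396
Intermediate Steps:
h = 1116 (h = 31*36 = 1116)
(H - 48)*h = (-33 - 48)*1116 = -81*1116 = -90396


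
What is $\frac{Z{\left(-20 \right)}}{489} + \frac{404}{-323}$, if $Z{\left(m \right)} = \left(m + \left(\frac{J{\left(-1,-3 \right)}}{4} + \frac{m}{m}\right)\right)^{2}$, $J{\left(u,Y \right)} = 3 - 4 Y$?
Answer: $- \frac{1959013}{2527152} \approx -0.77519$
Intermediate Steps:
$J{\left(u,Y \right)} = 3 - 4 Y$
$Z{\left(m \right)} = \left(\frac{19}{4} + m\right)^{2}$ ($Z{\left(m \right)} = \left(m + \left(\frac{3 - -12}{4} + \frac{m}{m}\right)\right)^{2} = \left(m + \left(\left(3 + 12\right) \frac{1}{4} + 1\right)\right)^{2} = \left(m + \left(15 \cdot \frac{1}{4} + 1\right)\right)^{2} = \left(m + \left(\frac{15}{4} + 1\right)\right)^{2} = \left(m + \frac{19}{4}\right)^{2} = \left(\frac{19}{4} + m\right)^{2}$)
$\frac{Z{\left(-20 \right)}}{489} + \frac{404}{-323} = \frac{\frac{1}{16} \left(19 + 4 \left(-20\right)\right)^{2}}{489} + \frac{404}{-323} = \frac{\left(19 - 80\right)^{2}}{16} \cdot \frac{1}{489} + 404 \left(- \frac{1}{323}\right) = \frac{\left(-61\right)^{2}}{16} \cdot \frac{1}{489} - \frac{404}{323} = \frac{1}{16} \cdot 3721 \cdot \frac{1}{489} - \frac{404}{323} = \frac{3721}{16} \cdot \frac{1}{489} - \frac{404}{323} = \frac{3721}{7824} - \frac{404}{323} = - \frac{1959013}{2527152}$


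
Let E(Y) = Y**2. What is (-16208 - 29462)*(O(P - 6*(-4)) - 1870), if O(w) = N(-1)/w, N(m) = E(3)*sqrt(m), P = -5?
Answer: 85402900 - 411030*I/19 ≈ 8.5403e+7 - 21633.0*I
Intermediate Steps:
N(m) = 9*sqrt(m) (N(m) = 3**2*sqrt(m) = 9*sqrt(m))
O(w) = 9*I/w (O(w) = (9*sqrt(-1))/w = (9*I)/w = 9*I/w)
(-16208 - 29462)*(O(P - 6*(-4)) - 1870) = (-16208 - 29462)*(9*I/(-5 - 6*(-4)) - 1870) = -45670*(9*I/(-5 + 24) - 1870) = -45670*(9*I/19 - 1870) = -45670*(-1870 + 9*I/19) = 85402900 - 411030*I/19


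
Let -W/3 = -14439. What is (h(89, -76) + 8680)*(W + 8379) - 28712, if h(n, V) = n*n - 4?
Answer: 857969800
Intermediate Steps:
W = 43317 (W = -3*(-14439) = 43317)
h(n, V) = -4 + n² (h(n, V) = n² - 4 = -4 + n²)
(h(89, -76) + 8680)*(W + 8379) - 28712 = ((-4 + 89²) + 8680)*(43317 + 8379) - 28712 = ((-4 + 7921) + 8680)*51696 - 28712 = (7917 + 8680)*51696 - 28712 = 16597*51696 - 28712 = 857998512 - 28712 = 857969800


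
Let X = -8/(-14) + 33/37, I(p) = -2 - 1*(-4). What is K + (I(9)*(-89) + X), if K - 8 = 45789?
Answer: 11815700/259 ≈ 45620.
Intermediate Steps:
K = 45797 (K = 8 + 45789 = 45797)
I(p) = 2 (I(p) = -2 + 4 = 2)
X = 379/259 (X = -8*(-1/14) + 33*(1/37) = 4/7 + 33/37 = 379/259 ≈ 1.4633)
K + (I(9)*(-89) + X) = 45797 + (2*(-89) + 379/259) = 45797 + (-178 + 379/259) = 45797 - 45723/259 = 11815700/259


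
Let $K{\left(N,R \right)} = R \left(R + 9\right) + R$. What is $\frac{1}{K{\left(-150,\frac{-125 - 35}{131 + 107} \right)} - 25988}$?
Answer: $- \frac{14161}{368104868} \approx -3.847 \cdot 10^{-5}$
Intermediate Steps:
$K{\left(N,R \right)} = R + R \left(9 + R\right)$ ($K{\left(N,R \right)} = R \left(9 + R\right) + R = R + R \left(9 + R\right)$)
$\frac{1}{K{\left(-150,\frac{-125 - 35}{131 + 107} \right)} - 25988} = \frac{1}{\frac{-125 - 35}{131 + 107} \left(10 + \frac{-125 - 35}{131 + 107}\right) - 25988} = \frac{1}{- \frac{160}{238} \left(10 - \frac{160}{238}\right) - 25988} = \frac{1}{\left(-160\right) \frac{1}{238} \left(10 - \frac{80}{119}\right) - 25988} = \frac{1}{- \frac{80 \left(10 - \frac{80}{119}\right)}{119} - 25988} = \frac{1}{\left(- \frac{80}{119}\right) \frac{1110}{119} - 25988} = \frac{1}{- \frac{88800}{14161} - 25988} = \frac{1}{- \frac{368104868}{14161}} = - \frac{14161}{368104868}$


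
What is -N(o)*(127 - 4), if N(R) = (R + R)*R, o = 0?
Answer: 0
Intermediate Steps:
N(R) = 2*R**2 (N(R) = (2*R)*R = 2*R**2)
-N(o)*(127 - 4) = -2*0**2*(127 - 4) = -2*0*123 = -0*123 = -1*0 = 0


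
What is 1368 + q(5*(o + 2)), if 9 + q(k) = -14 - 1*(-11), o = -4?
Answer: 1356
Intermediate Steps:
q(k) = -12 (q(k) = -9 + (-14 - 1*(-11)) = -9 + (-14 + 11) = -9 - 3 = -12)
1368 + q(5*(o + 2)) = 1368 - 12 = 1356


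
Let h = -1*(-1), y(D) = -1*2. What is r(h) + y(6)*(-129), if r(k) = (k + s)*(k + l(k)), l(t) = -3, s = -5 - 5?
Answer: 276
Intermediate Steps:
y(D) = -2
h = 1
s = -10
r(k) = (-10 + k)*(-3 + k) (r(k) = (k - 10)*(k - 3) = (-10 + k)*(-3 + k))
r(h) + y(6)*(-129) = (30 + 1² - 13*1) - 2*(-129) = (30 + 1 - 13) + 258 = 18 + 258 = 276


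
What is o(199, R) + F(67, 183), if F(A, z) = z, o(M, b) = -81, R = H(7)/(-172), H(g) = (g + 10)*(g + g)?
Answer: 102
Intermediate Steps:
H(g) = 2*g*(10 + g) (H(g) = (10 + g)*(2*g) = 2*g*(10 + g))
R = -119/86 (R = (2*7*(10 + 7))/(-172) = (2*7*17)*(-1/172) = 238*(-1/172) = -119/86 ≈ -1.3837)
o(199, R) + F(67, 183) = -81 + 183 = 102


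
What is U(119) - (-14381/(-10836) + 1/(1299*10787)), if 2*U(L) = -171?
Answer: -627790990843/7230353508 ≈ -86.827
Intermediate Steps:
U(L) = -171/2 (U(L) = (½)*(-171) = -171/2)
U(119) - (-14381/(-10836) + 1/(1299*10787)) = -171/2 - (-14381/(-10836) + 1/(1299*10787)) = -171/2 - (-14381*(-1/10836) + (1/1299)*(1/10787)) = -171/2 - (14381/10836 + 1/14012313) = -171/2 - 1*9595765909/7230353508 = -171/2 - 9595765909/7230353508 = -627790990843/7230353508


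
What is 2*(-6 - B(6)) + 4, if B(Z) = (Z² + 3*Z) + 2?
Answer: -120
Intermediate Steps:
B(Z) = 2 + Z² + 3*Z
2*(-6 - B(6)) + 4 = 2*(-6 - (2 + 6² + 3*6)) + 4 = 2*(-6 - (2 + 36 + 18)) + 4 = 2*(-6 - 1*56) + 4 = 2*(-6 - 56) + 4 = 2*(-62) + 4 = -124 + 4 = -120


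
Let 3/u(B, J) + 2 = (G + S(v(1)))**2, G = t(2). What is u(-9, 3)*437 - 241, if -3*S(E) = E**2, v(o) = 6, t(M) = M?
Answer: -22307/98 ≈ -227.62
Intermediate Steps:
G = 2
S(E) = -E**2/3
u(B, J) = 3/98 (u(B, J) = 3/(-2 + (2 - 1/3*6**2)**2) = 3/(-2 + (2 - 1/3*36)**2) = 3/(-2 + (2 - 12)**2) = 3/(-2 + (-10)**2) = 3/(-2 + 100) = 3/98)
u(-9, 3)*437 - 241 = (3/98)*437 - 241 = 1311/98 - 241 = -22307/98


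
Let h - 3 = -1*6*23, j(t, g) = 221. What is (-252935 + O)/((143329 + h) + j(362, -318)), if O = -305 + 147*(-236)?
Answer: -287932/143415 ≈ -2.0077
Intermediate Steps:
O = -34997 (O = -305 - 34692 = -34997)
h = -135 (h = 3 - 1*6*23 = 3 - 6*23 = 3 - 138 = -135)
(-252935 + O)/((143329 + h) + j(362, -318)) = (-252935 - 34997)/((143329 - 135) + 221) = -287932/(143194 + 221) = -287932/143415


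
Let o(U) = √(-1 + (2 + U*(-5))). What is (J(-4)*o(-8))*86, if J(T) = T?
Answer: -344*√41 ≈ -2202.7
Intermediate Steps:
o(U) = √(1 - 5*U) (o(U) = √(-1 + (2 - 5*U)) = √(1 - 5*U))
(J(-4)*o(-8))*86 = -4*√(1 - 5*(-8))*86 = -4*√(1 + 40)*86 = -4*√41*86 = -344*√41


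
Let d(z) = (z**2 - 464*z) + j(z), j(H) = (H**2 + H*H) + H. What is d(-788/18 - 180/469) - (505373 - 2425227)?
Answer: 11558090861620/5938947 ≈ 1.9462e+6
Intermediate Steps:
j(H) = H + 2*H**2 (j(H) = (H**2 + H**2) + H = 2*H**2 + H = H + 2*H**2)
d(z) = z**2 - 464*z + z*(1 + 2*z) (d(z) = (z**2 - 464*z) + z*(1 + 2*z) = z**2 - 464*z + z*(1 + 2*z))
d(-788/18 - 180/469) - (505373 - 2425227) = (-788/18 - 180/469)*(-463 + 3*(-788/18 - 180/469)) - (505373 - 2425227) = (-788*1/18 - 180*1/469)*(-463 + 3*(-788*1/18 - 180*1/469)) - 1*(-1919854) = (-394/9 - 180/469)*(-463 + 3*(-394/9 - 180/469)) + 1919854 = -186406*(-463 + 3*(-186406/4221))/4221 + 1919854 = -186406*(-463 - 186406/1407)/4221 + 1919854 = -186406/4221*(-837847/1407) + 1919854 = 156179707882/5938947 + 1919854 = 11558090861620/5938947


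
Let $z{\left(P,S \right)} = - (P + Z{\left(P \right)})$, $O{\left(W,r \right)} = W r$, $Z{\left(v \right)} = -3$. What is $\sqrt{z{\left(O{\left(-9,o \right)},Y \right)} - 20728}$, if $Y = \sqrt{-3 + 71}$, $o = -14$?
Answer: $i \sqrt{20851} \approx 144.4 i$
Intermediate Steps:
$Y = 2 \sqrt{17}$ ($Y = \sqrt{68} = 2 \sqrt{17} \approx 8.2462$)
$z{\left(P,S \right)} = 3 - P$ ($z{\left(P,S \right)} = - (P - 3) = - (-3 + P) = 3 - P$)
$\sqrt{z{\left(O{\left(-9,o \right)},Y \right)} - 20728} = \sqrt{\left(3 - \left(-9\right) \left(-14\right)\right) - 20728} = \sqrt{\left(3 - 126\right) - 20728} = \sqrt{-123 - 20728} = \sqrt{-20851} = i \sqrt{20851}$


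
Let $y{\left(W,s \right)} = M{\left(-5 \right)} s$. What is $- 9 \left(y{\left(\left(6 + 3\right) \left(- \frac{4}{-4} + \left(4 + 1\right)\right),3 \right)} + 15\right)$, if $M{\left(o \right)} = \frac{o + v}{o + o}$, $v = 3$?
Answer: $- \frac{702}{5} \approx -140.4$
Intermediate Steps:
$M{\left(o \right)} = \frac{3 + o}{2 o}$ ($M{\left(o \right)} = \frac{o + 3}{o + o} = \frac{3 + o}{2 o}$)
$y{\left(W,s \right)} = \frac{s}{5}$ ($y{\left(W,s \right)} = \frac{3 - 5}{2 \left(-5\right)} s = \frac{1}{2} \left(- \frac{1}{5}\right) \left(-2\right) s = \frac{s}{5}$)
$- 9 \left(y{\left(\left(6 + 3\right) \left(- \frac{4}{-4} + \left(4 + 1\right)\right),3 \right)} + 15\right) = - 9 \left(\frac{1}{5} \cdot 3 + 15\right) = - 9 \left(\frac{3}{5} + 15\right) = \left(-9\right) \frac{78}{5} = - \frac{702}{5}$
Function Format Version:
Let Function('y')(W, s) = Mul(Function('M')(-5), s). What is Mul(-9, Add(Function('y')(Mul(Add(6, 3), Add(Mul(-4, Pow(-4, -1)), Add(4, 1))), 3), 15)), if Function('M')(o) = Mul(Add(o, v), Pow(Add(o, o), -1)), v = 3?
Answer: Rational(-702, 5) ≈ -140.40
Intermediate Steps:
Function('M')(o) = Mul(Rational(1, 2), Pow(o, -1), Add(3, o)) (Function('M')(o) = Mul(Add(o, 3), Pow(Add(o, o), -1)) = Mul(Add(3, o), Pow(Mul(2, o), -1)) = Mul(Add(3, o), Mul(Rational(1, 2), Pow(o, -1))) = Mul(Rational(1, 2), Pow(o, -1), Add(3, o)))
Function('y')(W, s) = Mul(Rational(1, 5), s) (Function('y')(W, s) = Mul(Mul(Rational(1, 2), Pow(-5, -1), Add(3, -5)), s) = Mul(Mul(Rational(1, 2), Rational(-1, 5), -2), s) = Mul(Rational(1, 5), s))
Mul(-9, Add(Function('y')(Mul(Add(6, 3), Add(Mul(-4, Pow(-4, -1)), Add(4, 1))), 3), 15)) = Mul(-9, Add(Mul(Rational(1, 5), 3), 15)) = Mul(-9, Add(Rational(3, 5), 15)) = Mul(-9, Rational(78, 5)) = Rational(-702, 5)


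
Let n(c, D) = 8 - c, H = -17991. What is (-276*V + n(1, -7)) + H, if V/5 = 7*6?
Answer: -75944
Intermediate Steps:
V = 210 (V = 5*(7*6) = 5*42 = 210)
(-276*V + n(1, -7)) + H = (-276*210 + (8 - 1*1)) - 17991 = (-57960 + (8 - 1)) - 17991 = (-57960 + 7) - 17991 = -57953 - 17991 = -75944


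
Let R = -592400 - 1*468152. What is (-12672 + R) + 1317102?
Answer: 243878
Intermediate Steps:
R = -1060552 (R = -592400 - 468152 = -1060552)
(-12672 + R) + 1317102 = (-12672 - 1060552) + 1317102 = -1073224 + 1317102 = 243878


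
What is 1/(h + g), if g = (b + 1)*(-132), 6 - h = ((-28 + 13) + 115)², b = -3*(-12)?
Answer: -1/14878 ≈ -6.7213e-5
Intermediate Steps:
b = 36
h = -9994 (h = 6 - ((-28 + 13) + 115)² = 6 - (-15 + 115)² = 6 - 1*100² = 6 - 1*10000 = 6 - 10000 = -9994)
g = -4884 (g = (36 + 1)*(-132) = 37*(-132) = -4884)
1/(h + g) = 1/(-9994 - 4884) = 1/(-14878) = -1/14878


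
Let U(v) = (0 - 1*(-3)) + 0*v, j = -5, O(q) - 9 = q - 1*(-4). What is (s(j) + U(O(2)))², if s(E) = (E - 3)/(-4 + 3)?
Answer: 121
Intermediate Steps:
O(q) = 13 + q (O(q) = 9 + (q - 1*(-4)) = 9 + (q + 4) = 9 + (4 + q) = 13 + q)
s(E) = 3 - E (s(E) = (-3 + E)/(-1) = (-3 + E)*(-1) = 3 - E)
U(v) = 3 (U(v) = (0 + 3) + 0 = 3 + 0 = 3)
(s(j) + U(O(2)))² = ((3 - 1*(-5)) + 3)² = ((3 + 5) + 3)² = (8 + 3)² = 11² = 121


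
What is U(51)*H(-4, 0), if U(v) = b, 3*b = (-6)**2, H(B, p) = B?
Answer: -48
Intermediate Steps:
b = 12 (b = (1/3)*(-6)**2 = (1/3)*36 = 12)
U(v) = 12
U(51)*H(-4, 0) = 12*(-4) = -48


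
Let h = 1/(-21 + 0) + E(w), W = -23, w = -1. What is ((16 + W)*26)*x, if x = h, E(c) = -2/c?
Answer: -1066/3 ≈ -355.33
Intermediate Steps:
h = 41/21 (h = 1/(-21 + 0) - 2/(-1) = 1/(-21) - 2*(-1) = -1/21 + 2 = 41/21 ≈ 1.9524)
x = 41/21 ≈ 1.9524
((16 + W)*26)*x = ((16 - 23)*26)*(41/21) = -7*26*(41/21) = -182*41/21 = -1066/3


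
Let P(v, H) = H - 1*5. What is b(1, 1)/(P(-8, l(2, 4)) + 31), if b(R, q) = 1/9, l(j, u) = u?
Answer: 1/270 ≈ 0.0037037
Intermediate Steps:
b(R, q) = 1/9
P(v, H) = -5 + H (P(v, H) = H - 5 = -5 + H)
b(1, 1)/(P(-8, l(2, 4)) + 31) = (1/9)/((-5 + 4) + 31) = (1/9)/(-1 + 31) = (1/9)/30 = (1/30)*(1/9) = 1/270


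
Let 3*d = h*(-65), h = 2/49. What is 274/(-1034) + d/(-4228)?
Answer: -42540241/160661886 ≈ -0.26478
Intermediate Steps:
h = 2/49 (h = 2*(1/49) = 2/49 ≈ 0.040816)
d = -130/147 (d = ((2/49)*(-65))/3 = (⅓)*(-130/49) = -130/147 ≈ -0.88435)
274/(-1034) + d/(-4228) = 274/(-1034) - 130/147/(-4228) = 274*(-1/1034) - 130/147*(-1/4228) = -137/517 + 65/310758 = -42540241/160661886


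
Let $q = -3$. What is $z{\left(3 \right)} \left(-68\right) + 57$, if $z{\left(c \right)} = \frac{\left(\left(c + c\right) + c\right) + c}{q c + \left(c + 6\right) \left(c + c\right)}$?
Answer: $\frac{583}{15} \approx 38.867$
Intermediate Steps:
$z{\left(c \right)} = \frac{4 c}{- 3 c + 2 c \left(6 + c\right)}$ ($z{\left(c \right)} = \frac{\left(\left(c + c\right) + c\right) + c}{- 3 c + \left(c + 6\right) \left(c + c\right)} = \frac{\left(2 c + c\right) + c}{- 3 c + \left(6 + c\right) 2 c} = \frac{3 c + c}{- 3 c + 2 c \left(6 + c\right)} = \frac{4 c}{- 3 c + 2 c \left(6 + c\right)}$)
$z{\left(3 \right)} \left(-68\right) + 57 = \frac{4}{9 + 2 \cdot 3} \left(-68\right) + 57 = \frac{4}{9 + 6} \left(-68\right) + 57 = \frac{4}{15} \left(-68\right) + 57 = - \frac{272}{15} + 57 = \frac{583}{15}$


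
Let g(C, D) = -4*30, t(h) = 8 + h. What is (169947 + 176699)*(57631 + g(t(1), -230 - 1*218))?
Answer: 19935958106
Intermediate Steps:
g(C, D) = -120
(169947 + 176699)*(57631 + g(t(1), -230 - 1*218)) = (169947 + 176699)*(57631 - 120) = 346646*57511 = 19935958106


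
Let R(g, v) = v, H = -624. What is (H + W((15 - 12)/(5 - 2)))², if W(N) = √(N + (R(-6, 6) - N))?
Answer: (624 - √6)² ≈ 3.8633e+5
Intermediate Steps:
W(N) = √6 (W(N) = √(N + (6 - N)) = √6)
(H + W((15 - 12)/(5 - 2)))² = (-624 + √6)²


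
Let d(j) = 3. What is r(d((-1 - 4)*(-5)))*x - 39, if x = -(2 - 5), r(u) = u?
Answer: -30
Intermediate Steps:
x = 3 (x = -1*(-3) = 3)
r(d((-1 - 4)*(-5)))*x - 39 = 3*3 - 39 = 9 - 39 = -30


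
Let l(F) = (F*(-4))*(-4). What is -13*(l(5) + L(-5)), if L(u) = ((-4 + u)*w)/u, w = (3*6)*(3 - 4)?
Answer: -3094/5 ≈ -618.80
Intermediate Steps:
l(F) = 16*F (l(F) = -4*F*(-4) = 16*F)
w = -18 (w = 18*(-1) = -18)
L(u) = (72 - 18*u)/u (L(u) = ((-4 + u)*(-18))/u = (72 - 18*u)/u)
-13*(l(5) + L(-5)) = -13*(16*5 + (-18 + 72/(-5))) = -13*(80 + (-18 + 72*(-⅕))) = -13*(80 + (-18 - 72/5)) = -13*(80 - 162/5) = -13*238/5 = -3094/5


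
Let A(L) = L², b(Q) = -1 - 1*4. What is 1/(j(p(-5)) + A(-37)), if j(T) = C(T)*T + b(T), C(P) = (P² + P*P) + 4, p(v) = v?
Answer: 1/1094 ≈ 0.00091408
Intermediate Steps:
b(Q) = -5 (b(Q) = -1 - 4 = -5)
C(P) = 4 + 2*P² (C(P) = (P² + P²) + 4 = 2*P² + 4 = 4 + 2*P²)
j(T) = -5 + T*(4 + 2*T²) (j(T) = (4 + 2*T²)*T - 5 = T*(4 + 2*T²) - 5 = -5 + T*(4 + 2*T²))
1/(j(p(-5)) + A(-37)) = 1/((-5 + 2*(-5)*(2 + (-5)²)) + (-37)²) = 1/((-5 + 2*(-5)*(2 + 25)) + 1369) = 1/((-5 + 2*(-5)*27) + 1369) = 1/((-5 - 270) + 1369) = 1/(-275 + 1369) = 1/1094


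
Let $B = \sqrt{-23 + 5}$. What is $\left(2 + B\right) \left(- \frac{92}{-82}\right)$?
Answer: $\frac{92}{41} + \frac{138 i \sqrt{2}}{41} \approx 2.2439 + 4.76 i$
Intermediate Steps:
$B = 3 i \sqrt{2}$ ($B = \sqrt{-18} = 3 i \sqrt{2} \approx 4.2426 i$)
$\left(2 + B\right) \left(- \frac{92}{-82}\right) = \left(2 + 3 i \sqrt{2}\right) \left(- \frac{92}{-82}\right) = \left(2 + 3 i \sqrt{2}\right) \left(\left(-92\right) \left(- \frac{1}{82}\right)\right) = \left(2 + 3 i \sqrt{2}\right) \frac{46}{41} = \frac{92}{41} + \frac{138 i \sqrt{2}}{41}$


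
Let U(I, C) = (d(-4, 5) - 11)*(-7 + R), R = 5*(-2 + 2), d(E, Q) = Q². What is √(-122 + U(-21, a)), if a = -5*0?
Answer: 2*I*√55 ≈ 14.832*I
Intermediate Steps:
R = 0 (R = 5*0 = 0)
a = 0
U(I, C) = -98 (U(I, C) = (5² - 11)*(-7 + 0) = (25 - 11)*(-7) = 14*(-7) = -98)
√(-122 + U(-21, a)) = √(-122 - 98) = √(-220) = 2*I*√55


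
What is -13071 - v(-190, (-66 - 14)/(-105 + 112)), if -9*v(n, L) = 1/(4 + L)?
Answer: -6117235/468 ≈ -13071.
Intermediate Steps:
v(n, L) = -1/(9*(4 + L))
-13071 - v(-190, (-66 - 14)/(-105 + 112)) = -13071 - (-1)/(36 + 9*((-66 - 14)/(-105 + 112))) = -13071 - (-1)/(36 + 9*(-80/7)) = -13071 - (-1)/(36 - 720/7) = -13071 - (-1)/(-468/7) = -13071 - (-1)*(-7)/468 = -13071 - 1*7/468 = -13071 - 7/468 = -6117235/468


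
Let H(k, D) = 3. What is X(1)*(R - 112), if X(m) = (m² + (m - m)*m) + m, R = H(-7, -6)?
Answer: -218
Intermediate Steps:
R = 3
X(m) = m + m² (X(m) = (m² + 0*m) + m = (m² + 0) + m = m² + m = m + m²)
X(1)*(R - 112) = (1*(1 + 1))*(3 - 112) = (1*2)*(-109) = 2*(-109) = -218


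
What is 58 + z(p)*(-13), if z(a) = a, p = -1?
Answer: 71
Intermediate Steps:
58 + z(p)*(-13) = 58 - 1*(-13) = 58 + 13 = 71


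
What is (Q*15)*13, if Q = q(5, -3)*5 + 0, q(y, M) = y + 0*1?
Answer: 4875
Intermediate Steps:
q(y, M) = y (q(y, M) = y + 0 = y)
Q = 25 (Q = 5*5 + 0 = 25 + 0 = 25)
(Q*15)*13 = (25*15)*13 = 375*13 = 4875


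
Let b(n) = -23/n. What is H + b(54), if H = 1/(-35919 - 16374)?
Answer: -400931/941274 ≈ -0.42595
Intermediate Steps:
H = -1/52293 (H = 1/(-52293) = -1/52293 ≈ -1.9123e-5)
H + b(54) = -1/52293 - 23/54 = -400931/941274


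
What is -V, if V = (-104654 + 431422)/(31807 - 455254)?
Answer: 326768/423447 ≈ 0.77169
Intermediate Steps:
V = -326768/423447 (V = 326768/(-423447) = 326768*(-1/423447) = -326768/423447 ≈ -0.77169)
-V = -1*(-326768/423447) = 326768/423447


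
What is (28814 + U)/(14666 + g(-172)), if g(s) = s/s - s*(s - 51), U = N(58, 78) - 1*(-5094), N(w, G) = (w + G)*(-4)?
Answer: -33364/23689 ≈ -1.4084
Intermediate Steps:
N(w, G) = -4*G - 4*w (N(w, G) = (G + w)*(-4) = -4*G - 4*w)
U = 4550 (U = (-4*78 - 4*58) - 1*(-5094) = (-312 - 232) + 5094 = -544 + 5094 = 4550)
g(s) = 1 - s*(-51 + s)
(28814 + U)/(14666 + g(-172)) = (28814 + 4550)/(14666 + (1 - 1*(-172)² + 51*(-172))) = 33364/(14666 + (1 - 1*29584 - 8772)) = 33364/(14666 + (1 - 29584 - 8772)) = 33364/(14666 - 38355) = 33364/(-23689) = 33364*(-1/23689) = -33364/23689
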